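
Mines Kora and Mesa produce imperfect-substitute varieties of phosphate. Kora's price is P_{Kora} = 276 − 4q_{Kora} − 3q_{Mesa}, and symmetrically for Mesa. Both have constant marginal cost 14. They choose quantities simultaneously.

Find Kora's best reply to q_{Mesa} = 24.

Mine Kora's profit: π = q_{Kora}(276 − 4q_{Kora} − 3q_{Mesa}) − 14q_{Kora}.
∂π/∂q_{Kora} = 262 − 8q_{Kora} − 3q_{Mesa} = 0 ⇒ q_{Kora} = 32.75 − 0.375q_{Mesa}.
At q_{Mesa} = 24: q_{Kora} = 32.75 − 0.375·24 = 23.75.

23.75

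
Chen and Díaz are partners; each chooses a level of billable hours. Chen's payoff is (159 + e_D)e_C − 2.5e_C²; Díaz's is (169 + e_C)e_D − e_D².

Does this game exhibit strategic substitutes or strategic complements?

strategic complements

Expanding Chen's payoff: 159e_C + e_De_C − 2.5e_C².
∂π/∂e_C = 159 + e_D − 5e_C = 0, so e_C = 31.8 + 0.2e_D.
The best-response slope de_C/de_D = 0.2 > 0: the reaction function is upward-sloping, so the choices are strategic complements.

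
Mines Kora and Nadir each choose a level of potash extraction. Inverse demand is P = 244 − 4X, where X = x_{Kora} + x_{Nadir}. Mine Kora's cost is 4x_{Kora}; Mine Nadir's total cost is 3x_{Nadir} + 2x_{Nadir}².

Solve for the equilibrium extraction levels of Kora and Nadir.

Mine Kora's profit: π = x_{Kora}(244 − 4(x_{Kora} + x_{Nadir})) − 4x_{Kora}.
∂π/∂x_{Kora} = 240 − 8x_{Kora} − 4x_{Nadir} = 0, so x_{Kora} = 30 − 0.5x_{Nadir}.
For Nadir: ∂π/∂x_{Nadir} = 241 − 12x_{Nadir} − 4x_{Kora} = 0 ⇒ x_{Nadir} = 241/12 − (1/3)x_{Kora}.
Plugging x_{Nadir} into Kora's best response: x_{Kora} = 30 − 0.5(241/12 − (1/3)x_{Kora}) ⇒ (5/6)x_{Kora} = 479/24, so x_{Kora} = 23.95.
Then x_{Nadir} = 241/12 − (1/3)·23.95 = 12.1.

23.95, 12.1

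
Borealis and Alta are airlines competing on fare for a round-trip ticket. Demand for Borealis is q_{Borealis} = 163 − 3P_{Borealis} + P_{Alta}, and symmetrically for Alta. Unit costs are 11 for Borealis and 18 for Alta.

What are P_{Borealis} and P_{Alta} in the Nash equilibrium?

Borealis's profit: π = (P_{Borealis} − 11)(163 − 3P_{Borealis} + P_{Alta}).
∂π/∂P_{Borealis} = 196 − 6P_{Borealis} + P_{Alta} = 0 ⇒ P_{Borealis} = 98/3 + (1/6)P_{Alta}.
Similarly P_{Alta} = 217/6 + (1/6)P_{Borealis}.
Substituting the second reaction function into the first: P_{Borealis} = 98/3 + (1/6)(217/6 + (1/6)P_{Borealis}), which gives (35/36)P_{Borealis} = 1393/36 ⇒ P_{Borealis} = 39.8.
Then P_{Alta} = 217/6 + (1/6)·39.8 = 42.8.

39.8, 42.8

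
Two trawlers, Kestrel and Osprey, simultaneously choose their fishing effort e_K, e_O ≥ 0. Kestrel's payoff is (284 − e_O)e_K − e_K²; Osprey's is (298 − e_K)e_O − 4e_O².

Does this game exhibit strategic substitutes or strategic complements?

Expanding Kestrel's payoff: 284e_K − e_Oe_K − e_K².
∂π/∂e_K = 284 − e_O − 2e_K = 0, so e_K = 142 − 0.5e_O.
The best-response slope de_K/de_O = −0.5 < 0: the reaction function is downward-sloping, so the choices are strategic substitutes.

strategic substitutes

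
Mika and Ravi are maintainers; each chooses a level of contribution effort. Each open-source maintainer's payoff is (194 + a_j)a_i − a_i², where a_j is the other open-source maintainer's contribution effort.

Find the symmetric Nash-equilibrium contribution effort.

Mika's payoff is (194 + a_R)a_M − a_M².
∂π/∂a_M = 194 + a_R − 2a_M = 0, so a_M = 97 + 0.5a_R.
The game is symmetric, so in equilibrium a_R = a_M: the reaction function gives 0.5a_M = 97, hence a_M = 194.

194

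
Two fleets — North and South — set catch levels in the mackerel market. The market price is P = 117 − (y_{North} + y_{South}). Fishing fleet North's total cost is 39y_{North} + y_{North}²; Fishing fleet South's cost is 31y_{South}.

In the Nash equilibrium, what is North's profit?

Fishing fleet North's profit: π = y_{North}(117 − (y_{North} + y_{South})) − 39y_{North} − y_{North}².
∂π/∂y_{North} = 78 − 4y_{North} − y_{South} = 0, so y_{North} = 19.5 − 0.25y_{South}.
For South: ∂π/∂y_{South} = 86 − 2y_{South} − y_{North} = 0 ⇒ y_{South} = 43 − 0.5y_{North}.
Plugging y_{South} into North's best response: y_{North} = 19.5 − 0.25(43 − 0.5y_{North}) ⇒ 0.875y_{North} = 8.75, so y_{North} = 10.
Then y_{South} = 43 − 0.5·10 = 38.
Price P = 117 − 48 = 69.
North's profit: (69 − 39)·10 − (10)² = 200.

200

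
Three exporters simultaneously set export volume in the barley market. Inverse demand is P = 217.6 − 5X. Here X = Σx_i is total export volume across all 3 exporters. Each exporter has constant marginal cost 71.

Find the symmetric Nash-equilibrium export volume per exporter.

7.33

A representative exporter's profit is π_i = x_i(217.6 − 5X) − 71x_i, with X = x_i + Σ_{j≠i} x_j.
First-order condition: 146.6 − 10x_i − 5Σ_{j≠i} x_j = 0.
Imposing symmetry (x_j = x for all j) turns Σ_{j≠i} x_j into 2x, so 146.6 = 20x and x = 7.33.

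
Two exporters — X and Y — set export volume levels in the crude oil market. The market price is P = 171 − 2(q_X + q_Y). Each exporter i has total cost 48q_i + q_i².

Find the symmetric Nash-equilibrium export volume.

Exporter X's profit: π = q_X(171 − 2(q_X + q_Y)) − 48q_X − q_X².
∂π/∂q_X = 123 − 6q_X − 2q_Y = 0, so q_X = 20.5 − (1/3)q_Y.
By symmetry q_Y = q_X; substituting into the reaction function, (4/3)q_X = 20.5 and q_X = 15.375.

15.375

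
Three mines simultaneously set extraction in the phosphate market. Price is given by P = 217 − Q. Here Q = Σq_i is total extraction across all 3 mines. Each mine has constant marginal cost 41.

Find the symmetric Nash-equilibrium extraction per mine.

A representative mine's profit is π_i = q_i(217 − Q) − 41q_i, with Q = q_i + Σ_{j≠i} q_j.
First-order condition: 176 − 2q_i − Σ_{j≠i} q_j = 0.
In a symmetric equilibrium every mine chooses the same q, so Σ_{j≠i} q_j = 2q. The condition becomes 176 − 4q = 0, giving q = 176/4 = 44.

44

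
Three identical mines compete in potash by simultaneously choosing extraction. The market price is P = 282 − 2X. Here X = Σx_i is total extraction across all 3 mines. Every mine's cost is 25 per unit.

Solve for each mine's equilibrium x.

32.125

A representative mine's profit is π_i = x_i(282 − 2X) − 25x_i, with X = x_i + Σ_{j≠i} x_j.
First-order condition: 257 − 4x_i − 2Σ_{j≠i} x_j = 0.
With identical mines, set every x_j = x: then 257 − 4x − 4x = 0, i.e. x = 257/8 = 32.125.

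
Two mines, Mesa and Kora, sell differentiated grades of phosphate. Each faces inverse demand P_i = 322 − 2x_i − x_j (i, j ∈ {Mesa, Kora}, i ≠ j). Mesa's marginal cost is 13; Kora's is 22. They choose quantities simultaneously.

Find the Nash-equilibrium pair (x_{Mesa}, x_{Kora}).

Mine Mesa's profit: π = x_{Mesa}(322 − 2x_{Mesa} − x_{Kora}) − 13x_{Mesa}.
∂π/∂x_{Mesa} = 309 − 4x_{Mesa} − x_{Kora} = 0 ⇒ x_{Mesa} = 77.25 − 0.25x_{Kora}.
Similarly x_{Kora} = 75 − 0.25x_{Mesa}.
Plugging x_{Kora} into Mesa's best response: x_{Mesa} = 77.25 − 0.25(75 − 0.25x_{Mesa}) ⇒ 0.9375x_{Mesa} = 58.5, so x_{Mesa} = 62.4.
Then x_{Kora} = 75 − 0.25·62.4 = 59.4.

62.4, 59.4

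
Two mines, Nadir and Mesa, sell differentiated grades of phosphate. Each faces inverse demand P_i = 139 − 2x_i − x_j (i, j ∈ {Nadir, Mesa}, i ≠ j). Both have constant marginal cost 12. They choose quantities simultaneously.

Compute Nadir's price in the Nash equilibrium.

62.8

Mine Nadir's profit: π = x_{Nadir}(139 − 2x_{Nadir} − x_{Mesa}) − 12x_{Nadir}.
∂π/∂x_{Nadir} = 127 − 4x_{Nadir} − x_{Mesa} = 0 ⇒ x_{Nadir} = 31.75 − 0.25x_{Mesa}.
By symmetry x_{Mesa} = x_{Nadir}; substituting into the reaction function, 1.25x_{Nadir} = 31.75 and x_{Nadir} = 25.4.
P_{Nadir} = 139 − 2·25.4 − 25.4 = 62.8.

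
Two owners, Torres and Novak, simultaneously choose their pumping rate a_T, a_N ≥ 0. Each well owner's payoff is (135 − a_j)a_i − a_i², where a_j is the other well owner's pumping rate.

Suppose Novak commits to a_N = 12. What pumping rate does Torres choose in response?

Torres's payoff is (135 − a_N)a_T − a_T².
∂π/∂a_T = 135 − a_N − 2a_T = 0, so a_T = 67.5 − 0.5a_N.
At a_N = 12: a_T = 67.5 − 0.5·12 = 61.5.

61.5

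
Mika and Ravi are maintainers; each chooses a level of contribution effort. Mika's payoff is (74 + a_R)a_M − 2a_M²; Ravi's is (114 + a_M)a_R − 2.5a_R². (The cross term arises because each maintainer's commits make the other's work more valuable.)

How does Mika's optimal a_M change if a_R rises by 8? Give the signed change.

2

Expanding Mika's payoff: 74a_M + a_Ra_M − 2a_M².
∂π/∂a_M = 74 + a_R − 4a_M = 0, so a_M = 18.5 + 0.25a_R.
The reaction-function slope is 0.25, so an 8-unit rise in a_R moves a_M by 0.25 × 8 = 2. Mika's best response rises — the actions are strategic complements.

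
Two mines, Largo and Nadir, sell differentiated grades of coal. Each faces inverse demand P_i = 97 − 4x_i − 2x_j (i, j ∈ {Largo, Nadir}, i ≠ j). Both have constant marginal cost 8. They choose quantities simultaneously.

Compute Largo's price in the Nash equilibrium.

43.6

Mine Largo's profit: π = x_{Largo}(97 − 4x_{Largo} − 2x_{Nadir}) − 8x_{Largo}.
∂π/∂x_{Largo} = 89 − 8x_{Largo} − 2x_{Nadir} = 0 ⇒ x_{Largo} = 11.125 − 0.25x_{Nadir}.
By symmetry x_{Nadir} = x_{Largo}; substituting into the reaction function, 1.25x_{Largo} = 11.125 and x_{Largo} = 8.9.
P_{Largo} = 97 − 4·8.9 − 2·8.9 = 43.6.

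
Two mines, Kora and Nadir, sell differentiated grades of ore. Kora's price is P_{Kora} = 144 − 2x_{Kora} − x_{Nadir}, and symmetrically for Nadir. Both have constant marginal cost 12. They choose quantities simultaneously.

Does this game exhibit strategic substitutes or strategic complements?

Mine Kora's profit: π = x_{Kora}(144 − 2x_{Kora} − x_{Nadir}) − 12x_{Kora}.
∂π/∂x_{Kora} = 132 − 4x_{Kora} − x_{Nadir} = 0 ⇒ x_{Kora} = 33 − 0.25x_{Nadir}.
The best-response slope dx_{Kora}/dx_{Nadir} = −0.25 < 0: the reaction function is downward-sloping, so the choices are strategic substitutes.

strategic substitutes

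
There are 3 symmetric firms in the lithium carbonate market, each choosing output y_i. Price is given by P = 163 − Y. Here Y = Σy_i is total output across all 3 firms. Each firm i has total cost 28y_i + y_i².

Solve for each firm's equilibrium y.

A representative firm's profit is π_i = y_i(163 − Y) − 28y_i − y_i², with Y = y_i + Σ_{j≠i} y_j.
First-order condition: 135 − 4y_i − Σ_{j≠i} y_j = 0.
Imposing symmetry (y_j = y for all j) turns Σ_{j≠i} y_j into 2y, so 135 = 6y and y = 22.5.

22.5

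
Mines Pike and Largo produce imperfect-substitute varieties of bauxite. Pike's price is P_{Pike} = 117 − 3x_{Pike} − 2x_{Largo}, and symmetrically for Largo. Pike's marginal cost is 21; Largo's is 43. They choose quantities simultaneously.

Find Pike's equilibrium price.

Mine Pike's profit: π = x_{Pike}(117 − 3x_{Pike} − 2x_{Largo}) − 21x_{Pike}.
∂π/∂x_{Pike} = 96 − 6x_{Pike} − 2x_{Largo} = 0 ⇒ x_{Pike} = 16 − (1/3)x_{Largo}.
Similarly x_{Largo} = 37/3 − (1/3)x_{Pike}.
Plugging x_{Largo} into Pike's best response: x_{Pike} = 16 − (1/3)(37/3 − (1/3)x_{Pike}) ⇒ (8/9)x_{Pike} = 107/9, so x_{Pike} = 13.375.
Then x_{Largo} = 37/3 − (1/3)·13.375 = 7.875.
P_{Pike} = 117 − 3·13.375 − 2·7.875 = 61.125.

61.125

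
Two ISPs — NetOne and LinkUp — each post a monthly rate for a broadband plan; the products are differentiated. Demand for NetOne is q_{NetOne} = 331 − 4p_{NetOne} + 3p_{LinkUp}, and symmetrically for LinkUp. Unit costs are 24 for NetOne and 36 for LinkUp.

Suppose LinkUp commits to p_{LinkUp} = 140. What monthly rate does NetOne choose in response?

NetOne's profit: π = (p_{NetOne} − 24)(331 − 4p_{NetOne} + 3p_{LinkUp}).
∂π/∂p_{NetOne} = 427 − 8p_{NetOne} + 3p_{LinkUp} = 0 ⇒ p_{NetOne} = 53.375 + 0.375p_{LinkUp}.
At p_{LinkUp} = 140: p_{NetOne} = 53.375 + 0.375·140 = 105.875.

105.875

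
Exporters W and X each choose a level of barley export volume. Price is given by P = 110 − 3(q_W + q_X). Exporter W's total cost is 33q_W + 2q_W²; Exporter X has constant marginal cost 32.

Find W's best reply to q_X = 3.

6.8

Exporter W's profit: π = q_W(110 − 3(q_W + q_X)) − 33q_W − 2q_W².
∂π/∂q_W = 77 − 10q_W − 3q_X = 0, so q_W = 7.7 − 0.3q_X.
At q_X = 3: q_W = 7.7 − 0.3·3 = 6.8.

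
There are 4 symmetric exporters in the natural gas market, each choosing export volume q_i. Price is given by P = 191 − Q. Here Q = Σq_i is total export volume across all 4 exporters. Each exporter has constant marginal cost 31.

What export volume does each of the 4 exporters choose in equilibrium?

32

A representative exporter's profit is π_i = q_i(191 − Q) − 31q_i, with Q = q_i + Σ_{j≠i} q_j.
First-order condition: 160 − 2q_i − Σ_{j≠i} q_j = 0.
With identical exporters, set every q_j = q: then 160 − 2q − 3q = 0, i.e. q = 160/5 = 32.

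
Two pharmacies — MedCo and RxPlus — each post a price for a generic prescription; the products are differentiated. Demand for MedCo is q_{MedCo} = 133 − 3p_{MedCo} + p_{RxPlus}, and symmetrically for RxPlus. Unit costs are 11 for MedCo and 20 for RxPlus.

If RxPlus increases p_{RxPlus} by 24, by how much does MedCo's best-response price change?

MedCo's profit: π = (p_{MedCo} − 11)(133 − 3p_{MedCo} + p_{RxPlus}).
∂π/∂p_{MedCo} = 166 − 6p_{MedCo} + p_{RxPlus} = 0 ⇒ p_{MedCo} = 83/3 + (1/6)p_{RxPlus}.
The reaction-function slope is 1/6, so a 24-unit rise in p_{RxPlus} moves p_{MedCo} by 1/6 × 24 = 4. MedCo's best response rises — the actions are strategic complements.

4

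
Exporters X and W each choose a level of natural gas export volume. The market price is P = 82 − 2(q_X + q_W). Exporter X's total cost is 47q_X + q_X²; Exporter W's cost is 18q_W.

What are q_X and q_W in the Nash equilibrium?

0.6, 15.7

Exporter X's profit: π = q_X(82 − 2(q_X + q_W)) − 47q_X − q_X².
∂π/∂q_X = 35 − 6q_X − 2q_W = 0, so q_X = 35/6 − (1/3)q_W.
For W: ∂π/∂q_W = 64 − 4q_W − 2q_X = 0 ⇒ q_W = 16 − 0.5q_X.
Plugging q_W into X's best response: q_X = 35/6 − (1/3)(16 − 0.5q_X) ⇒ (5/6)q_X = 0.5, so q_X = 0.6.
Then q_W = 16 − 0.5·0.6 = 15.7.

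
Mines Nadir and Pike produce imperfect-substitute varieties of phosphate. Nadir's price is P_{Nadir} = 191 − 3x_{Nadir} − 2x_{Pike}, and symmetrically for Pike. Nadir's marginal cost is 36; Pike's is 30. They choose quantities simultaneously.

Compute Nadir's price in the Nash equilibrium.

Mine Nadir's profit: π = x_{Nadir}(191 − 3x_{Nadir} − 2x_{Pike}) − 36x_{Nadir}.
∂π/∂x_{Nadir} = 155 − 6x_{Nadir} − 2x_{Pike} = 0 ⇒ x_{Nadir} = 155/6 − (1/3)x_{Pike}.
Similarly x_{Pike} = 161/6 − (1/3)x_{Nadir}.
Substituting the second reaction function into the first: x_{Nadir} = 155/6 − (1/3)(161/6 − (1/3)x_{Nadir}), which gives (8/9)x_{Nadir} = 152/9 ⇒ x_{Nadir} = 19.
Then x_{Pike} = 161/6 − (1/3)·19 = 20.5.
P_{Nadir} = 191 − 3·19 − 2·20.5 = 93.

93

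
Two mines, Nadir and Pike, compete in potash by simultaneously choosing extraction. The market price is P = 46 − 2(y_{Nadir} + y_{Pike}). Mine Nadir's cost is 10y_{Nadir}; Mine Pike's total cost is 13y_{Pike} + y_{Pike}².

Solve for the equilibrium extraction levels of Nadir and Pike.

7.5, 3

Mine Nadir's profit: π = y_{Nadir}(46 − 2(y_{Nadir} + y_{Pike})) − 10y_{Nadir}.
∂π/∂y_{Nadir} = 36 − 4y_{Nadir} − 2y_{Pike} = 0, so y_{Nadir} = 9 − 0.5y_{Pike}.
For Pike: ∂π/∂y_{Pike} = 33 − 6y_{Pike} − 2y_{Nadir} = 0 ⇒ y_{Pike} = 5.5 − (1/3)y_{Nadir}.
Plugging y_{Pike} into Nadir's best response: y_{Nadir} = 9 − 0.5(5.5 − (1/3)y_{Nadir}) ⇒ (5/6)y_{Nadir} = 6.25, so y_{Nadir} = 7.5.
Then y_{Pike} = 5.5 − (1/3)·7.5 = 3.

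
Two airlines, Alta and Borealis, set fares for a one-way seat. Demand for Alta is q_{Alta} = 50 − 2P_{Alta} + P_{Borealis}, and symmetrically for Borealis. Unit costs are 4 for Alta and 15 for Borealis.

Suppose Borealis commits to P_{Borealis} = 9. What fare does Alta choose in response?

Alta's profit: π = (P_{Alta} − 4)(50 − 2P_{Alta} + P_{Borealis}).
∂π/∂P_{Alta} = 58 − 4P_{Alta} + P_{Borealis} = 0 ⇒ P_{Alta} = 14.5 + 0.25P_{Borealis}.
At P_{Borealis} = 9: P_{Alta} = 14.5 + 0.25·9 = 16.75.

16.75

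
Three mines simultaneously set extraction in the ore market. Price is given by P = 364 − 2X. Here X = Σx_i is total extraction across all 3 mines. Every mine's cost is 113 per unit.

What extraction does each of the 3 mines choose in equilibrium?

31.375

A representative mine's profit is π_i = x_i(364 − 2X) − 113x_i, with X = x_i + Σ_{j≠i} x_j.
First-order condition: 251 − 4x_i − 2Σ_{j≠i} x_j = 0.
In a symmetric equilibrium every mine chooses the same x, so Σ_{j≠i} x_j = 2x. The condition becomes 251 − 8x = 0, giving x = 251/8 = 31.375.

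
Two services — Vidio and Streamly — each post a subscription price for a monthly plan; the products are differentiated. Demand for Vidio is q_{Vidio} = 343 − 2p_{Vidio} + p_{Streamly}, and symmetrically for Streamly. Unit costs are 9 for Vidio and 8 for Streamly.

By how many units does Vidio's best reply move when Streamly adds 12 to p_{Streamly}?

3

Vidio's profit: π = (p_{Vidio} − 9)(343 − 2p_{Vidio} + p_{Streamly}).
∂π/∂p_{Vidio} = 361 − 4p_{Vidio} + p_{Streamly} = 0 ⇒ p_{Vidio} = 90.25 + 0.25p_{Streamly}.
The reaction-function slope is 0.25, so a 12-unit rise in p_{Streamly} moves p_{Vidio} by 0.25 × 12 = 3. Vidio's best response rises — the actions are strategic complements.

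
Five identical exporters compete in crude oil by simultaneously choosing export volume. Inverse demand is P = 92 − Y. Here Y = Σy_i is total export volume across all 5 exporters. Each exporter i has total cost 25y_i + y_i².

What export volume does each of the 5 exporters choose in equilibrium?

8.375

A representative exporter's profit is π_i = y_i(92 − Y) − 25y_i − y_i², with Y = y_i + Σ_{j≠i} y_j.
First-order condition: 67 − 4y_i − Σ_{j≠i} y_j = 0.
Imposing symmetry (y_j = y for all j) turns Σ_{j≠i} y_j into 4y, so 67 = 8y and y = 8.375.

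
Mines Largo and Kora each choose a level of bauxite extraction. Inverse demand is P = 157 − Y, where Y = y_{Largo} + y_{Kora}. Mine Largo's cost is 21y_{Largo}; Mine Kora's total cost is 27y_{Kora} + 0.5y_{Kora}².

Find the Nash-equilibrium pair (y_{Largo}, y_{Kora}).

Mine Largo's profit: π = y_{Largo}(157 − (y_{Largo} + y_{Kora})) − 21y_{Largo}.
∂π/∂y_{Largo} = 136 − 2y_{Largo} − y_{Kora} = 0, so y_{Largo} = 68 − 0.5y_{Kora}.
For Kora: ∂π/∂y_{Kora} = 130 − 3y_{Kora} − y_{Largo} = 0 ⇒ y_{Kora} = 130/3 − (1/3)y_{Largo}.
Plugging y_{Kora} into Largo's best response: y_{Largo} = 68 − 0.5(130/3 − (1/3)y_{Largo}) ⇒ (5/6)y_{Largo} = 139/3, so y_{Largo} = 55.6.
Then y_{Kora} = 130/3 − (1/3)·55.6 = 24.8.

55.6, 24.8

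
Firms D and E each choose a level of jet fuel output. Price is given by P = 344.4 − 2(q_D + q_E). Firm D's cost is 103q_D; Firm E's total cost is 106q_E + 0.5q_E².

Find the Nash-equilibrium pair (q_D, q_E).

45.6375, 29.425

Firm D's profit: π = q_D(344.4 − 2(q_D + q_E)) − 103q_D.
∂π/∂q_D = 241.4 − 4q_D − 2q_E = 0, so q_D = 60.35 − 0.5q_E.
For E: ∂π/∂q_E = 238.4 − 5q_E − 2q_D = 0 ⇒ q_E = 47.68 − 0.4q_D.
Substituting the second reaction function into the first: q_D = 60.35 − 0.5(47.68 − 0.4q_D), which gives 0.8q_D = 36.51 ⇒ q_D = 45.6375.
Then q_E = 47.68 − 0.4·45.6375 = 29.425.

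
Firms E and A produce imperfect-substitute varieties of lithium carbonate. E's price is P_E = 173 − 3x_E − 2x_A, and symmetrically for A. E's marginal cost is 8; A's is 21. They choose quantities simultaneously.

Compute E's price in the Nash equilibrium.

72.3125

Firm E's profit: π = x_E(173 − 3x_E − 2x_A) − 8x_E.
∂π/∂x_E = 165 − 6x_E − 2x_A = 0 ⇒ x_E = 27.5 − (1/3)x_A.
Similarly x_A = 76/3 − (1/3)x_E.
Solving the two reaction functions simultaneously: (1 − (−1/3)(−1/3))x_E = 27.5 − (1/3)·(76/3), so (8/9)x_E = 343/18 and x_E = 21.4375.
Then x_A = 76/3 − (1/3)·21.4375 = 18.1875.
P_E = 173 − 3·21.4375 − 2·18.1875 = 72.3125.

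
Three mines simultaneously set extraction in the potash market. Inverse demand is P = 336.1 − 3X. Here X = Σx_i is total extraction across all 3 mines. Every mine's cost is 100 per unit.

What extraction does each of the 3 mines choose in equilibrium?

19.675

A representative mine's profit is π_i = x_i(336.1 − 3X) − 100x_i, with X = x_i + Σ_{j≠i} x_j.
First-order condition: 236.1 − 6x_i − 3Σ_{j≠i} x_j = 0.
With identical mines, set every x_j = x: then 236.1 − 6x − 6x = 0, i.e. x = 236.1/12 = 19.675.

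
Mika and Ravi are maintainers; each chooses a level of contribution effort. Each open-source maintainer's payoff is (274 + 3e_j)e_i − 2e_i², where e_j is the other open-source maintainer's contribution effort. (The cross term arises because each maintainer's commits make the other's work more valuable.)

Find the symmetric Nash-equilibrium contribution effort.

274

Mika's payoff is (274 + 3e_R)e_M − 2e_M².
∂π/∂e_M = 274 + 3e_R − 4e_M = 0, so e_M = 68.5 + 0.75e_R.
The game is symmetric, so in equilibrium e_R = e_M: the reaction function gives 0.25e_M = 68.5, hence e_M = 274.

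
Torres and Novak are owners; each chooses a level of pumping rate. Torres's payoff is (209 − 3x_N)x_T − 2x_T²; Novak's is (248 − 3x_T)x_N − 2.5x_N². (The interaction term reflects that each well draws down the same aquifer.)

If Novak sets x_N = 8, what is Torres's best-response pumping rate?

Expanding Torres's payoff: 209x_T − 3x_Nx_T − 2x_T².
∂π/∂x_T = 209 − 3x_N − 4x_T = 0, so x_T = 52.25 − 0.75x_N.
At x_N = 8: x_T = 52.25 − 0.75·8 = 46.25.

46.25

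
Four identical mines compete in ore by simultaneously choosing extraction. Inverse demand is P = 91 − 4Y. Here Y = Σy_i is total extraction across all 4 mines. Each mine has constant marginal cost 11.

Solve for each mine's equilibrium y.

A representative mine's profit is π_i = y_i(91 − 4Y) − 11y_i, with Y = y_i + Σ_{j≠i} y_j.
First-order condition: 80 − 8y_i − 4Σ_{j≠i} y_j = 0.
With identical mines, set every y_j = y: then 80 − 8y − 12y = 0, i.e. y = 80/20 = 4.

4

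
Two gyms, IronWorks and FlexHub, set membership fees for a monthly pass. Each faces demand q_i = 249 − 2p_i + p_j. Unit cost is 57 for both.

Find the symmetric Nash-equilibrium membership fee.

IronWorks's profit: π = (p_{IronWorks} − 57)(249 − 2p_{IronWorks} + p_{FlexHub}).
∂π/∂p_{IronWorks} = 363 − 4p_{IronWorks} + p_{FlexHub} = 0 ⇒ p_{IronWorks} = 90.75 + 0.25p_{FlexHub}.
Setting p_{IronWorks} = p_{FlexHub} in the reaction function: p_{IronWorks} = 90.75 + 0.25p_{IronWorks}, so p_{IronWorks} = 90.75 / 0.75 = 121.

121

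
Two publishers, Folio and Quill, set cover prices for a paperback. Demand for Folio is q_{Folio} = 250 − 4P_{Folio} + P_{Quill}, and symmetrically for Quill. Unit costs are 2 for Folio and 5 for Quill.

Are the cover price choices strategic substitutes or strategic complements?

Folio's profit: π = (P_{Folio} − 2)(250 − 4P_{Folio} + P_{Quill}).
∂π/∂P_{Folio} = 258 − 8P_{Folio} + P_{Quill} = 0 ⇒ P_{Folio} = 32.25 + 0.125P_{Quill}.
The best-response slope dP_{Folio}/dP_{Quill} = 0.125 > 0: the reaction function is upward-sloping, so the choices are strategic complements.

strategic complements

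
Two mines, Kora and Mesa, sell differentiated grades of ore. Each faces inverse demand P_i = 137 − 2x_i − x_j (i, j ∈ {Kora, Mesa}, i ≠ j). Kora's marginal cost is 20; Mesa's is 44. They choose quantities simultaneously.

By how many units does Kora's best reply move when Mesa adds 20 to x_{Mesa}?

Mine Kora's profit: π = x_{Kora}(137 − 2x_{Kora} − x_{Mesa}) − 20x_{Kora}.
∂π/∂x_{Kora} = 117 − 4x_{Kora} − x_{Mesa} = 0 ⇒ x_{Kora} = 29.25 − 0.25x_{Mesa}.
The reaction-function slope is −0.25, so a 20-unit rise in x_{Mesa} moves x_{Kora} by −0.25 × 20 = −5. Kora's best response falls — the actions are strategic substitutes.

-5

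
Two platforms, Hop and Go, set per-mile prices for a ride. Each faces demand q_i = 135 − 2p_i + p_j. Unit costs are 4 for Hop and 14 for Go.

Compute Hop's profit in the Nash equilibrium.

4050

Hop's profit: π = (p_{Hop} − 4)(135 − 2p_{Hop} + p_{Go}).
∂π/∂p_{Hop} = 143 − 4p_{Hop} + p_{Go} = 0 ⇒ p_{Hop} = 35.75 + 0.25p_{Go}.
Similarly p_{Go} = 40.75 + 0.25p_{Hop}.
Plugging p_{Go} into Hop's best response: p_{Hop} = 35.75 + 0.25(40.75 + 0.25p_{Hop}) ⇒ 0.9375p_{Hop} = 45.9375, so p_{Hop} = 49.
Then p_{Go} = 40.75 + 0.25·49 = 53.
q_{Hop} = 135 − 2·49 + 53 = 90.
Profit = (49 − 4)·90 = 4050.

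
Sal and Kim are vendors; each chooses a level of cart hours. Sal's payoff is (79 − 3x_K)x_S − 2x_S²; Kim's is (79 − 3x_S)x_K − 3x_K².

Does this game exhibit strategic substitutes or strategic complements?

Expanding Sal's payoff: 79x_S − 3x_Kx_S − 2x_S².
∂π/∂x_S = 79 − 3x_K − 4x_S = 0, so x_S = 19.75 − 0.75x_K.
The best-response slope dx_S/dx_K = −0.75 < 0: the reaction function is downward-sloping, so the choices are strategic substitutes.

strategic substitutes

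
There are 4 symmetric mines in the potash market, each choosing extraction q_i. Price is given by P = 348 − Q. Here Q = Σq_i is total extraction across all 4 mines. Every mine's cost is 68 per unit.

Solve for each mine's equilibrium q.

56

A representative mine's profit is π_i = q_i(348 − Q) − 68q_i, with Q = q_i + Σ_{j≠i} q_j.
First-order condition: 280 − 2q_i − Σ_{j≠i} q_j = 0.
Imposing symmetry (q_j = q for all j) turns Σ_{j≠i} q_j into 3q, so 280 = 5q and q = 56.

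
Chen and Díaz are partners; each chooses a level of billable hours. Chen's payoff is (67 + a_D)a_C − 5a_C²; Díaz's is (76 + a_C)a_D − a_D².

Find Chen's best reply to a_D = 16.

8.3

Expanding Chen's payoff: 67a_C + a_Da_C − 5a_C².
∂π/∂a_C = 67 + a_D − 10a_C = 0, so a_C = 6.7 + 0.1a_D.
At a_D = 16: a_C = 6.7 + 0.1·16 = 8.3.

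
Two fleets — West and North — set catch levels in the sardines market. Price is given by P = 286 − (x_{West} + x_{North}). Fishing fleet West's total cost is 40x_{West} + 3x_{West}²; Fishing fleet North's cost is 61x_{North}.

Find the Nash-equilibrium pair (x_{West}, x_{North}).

17.8, 103.6

Fishing fleet West's profit: π = x_{West}(286 − (x_{West} + x_{North})) − 40x_{West} − 3x_{West}².
∂π/∂x_{West} = 246 − 8x_{West} − x_{North} = 0, so x_{West} = 30.75 − 0.125x_{North}.
For North: ∂π/∂x_{North} = 225 − 2x_{North} − x_{West} = 0 ⇒ x_{North} = 112.5 − 0.5x_{West}.
Solving the two reaction functions simultaneously: (1 − (−0.125)(−0.5))x_{West} = 30.75 − 0.125·112.5, so 0.9375x_{West} = 16.6875 and x_{West} = 17.8.
Then x_{North} = 112.5 − 0.5·17.8 = 103.6.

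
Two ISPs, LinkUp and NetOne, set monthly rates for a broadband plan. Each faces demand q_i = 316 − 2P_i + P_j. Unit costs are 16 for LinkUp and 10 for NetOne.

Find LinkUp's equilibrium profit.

LinkUp's profit: π = (P_{LinkUp} − 16)(316 − 2P_{LinkUp} + P_{NetOne}).
∂π/∂P_{LinkUp} = 348 − 4P_{LinkUp} + P_{NetOne} = 0 ⇒ P_{LinkUp} = 87 + 0.25P_{NetOne}.
Similarly P_{NetOne} = 84 + 0.25P_{LinkUp}.
Solving the two reaction functions simultaneously: (1 − (0.25)(0.25))P_{LinkUp} = 87 + 0.25·84, so 0.9375P_{LinkUp} = 108 and P_{LinkUp} = 115.2.
Then P_{NetOne} = 84 + 0.25·115.2 = 112.8.
q_{LinkUp} = 316 − 2·115.2 + 112.8 = 198.4.
Profit = (115.2 − 16)·198.4 = 19681.28.

19681.28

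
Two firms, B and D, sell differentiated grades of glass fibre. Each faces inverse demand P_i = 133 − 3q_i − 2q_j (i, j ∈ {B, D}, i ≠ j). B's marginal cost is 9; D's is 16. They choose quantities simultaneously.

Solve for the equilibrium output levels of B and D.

15.9375, 14.1875

Firm B's profit: π = q_B(133 − 3q_B − 2q_D) − 9q_B.
∂π/∂q_B = 124 − 6q_B − 2q_D = 0 ⇒ q_B = 62/3 − (1/3)q_D.
Similarly q_D = 19.5 − (1/3)q_B.
Substituting the second reaction function into the first: q_B = 62/3 − (1/3)(19.5 − (1/3)q_B), which gives (8/9)q_B = 85/6 ⇒ q_B = 15.9375.
Then q_D = 19.5 − (1/3)·15.9375 = 14.1875.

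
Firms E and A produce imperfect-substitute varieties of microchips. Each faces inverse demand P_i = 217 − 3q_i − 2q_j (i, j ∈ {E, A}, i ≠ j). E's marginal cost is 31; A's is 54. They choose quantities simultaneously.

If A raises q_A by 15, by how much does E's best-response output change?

Firm E's profit: π = q_E(217 − 3q_E − 2q_A) − 31q_E.
∂π/∂q_E = 186 − 6q_E − 2q_A = 0 ⇒ q_E = 31 − (1/3)q_A.
The reaction-function slope is −1/3, so a 15-unit rise in q_A moves q_E by −1/3 × 15 = −5. E's best response falls — the actions are strategic substitutes.

-5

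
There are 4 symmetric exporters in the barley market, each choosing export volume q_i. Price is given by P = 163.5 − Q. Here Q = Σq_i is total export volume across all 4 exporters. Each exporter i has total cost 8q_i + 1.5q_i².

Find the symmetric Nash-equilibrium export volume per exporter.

A representative exporter's profit is π_i = q_i(163.5 − Q) − 8q_i − 1.5q_i², with Q = q_i + Σ_{j≠i} q_j.
First-order condition: 155.5 − 5q_i − Σ_{j≠i} q_j = 0.
In a symmetric equilibrium every exporter chooses the same q, so Σ_{j≠i} q_j = 3q. The condition becomes 155.5 − 8q = 0, giving q = 155.5/8 = 19.4375.

19.4375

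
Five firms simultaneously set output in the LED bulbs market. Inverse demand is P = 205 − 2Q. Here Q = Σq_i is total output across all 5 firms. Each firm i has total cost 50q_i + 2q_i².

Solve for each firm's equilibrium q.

A representative firm's profit is π_i = q_i(205 − 2Q) − 50q_i − 2q_i², with Q = q_i + Σ_{j≠i} q_j.
First-order condition: 155 − 8q_i − 2Σ_{j≠i} q_j = 0.
In a symmetric equilibrium every firm chooses the same q, so Σ_{j≠i} q_j = 4q. The condition becomes 155 − 16q = 0, giving q = 155/16 = 9.6875.

9.6875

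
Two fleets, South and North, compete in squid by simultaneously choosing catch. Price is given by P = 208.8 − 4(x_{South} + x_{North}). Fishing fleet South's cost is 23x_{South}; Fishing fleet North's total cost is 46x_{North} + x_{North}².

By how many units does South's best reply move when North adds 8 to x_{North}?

Fishing fleet South's profit: π = x_{South}(208.8 − 4(x_{South} + x_{North})) − 23x_{South}.
∂π/∂x_{South} = 185.8 − 8x_{South} − 4x_{North} = 0, so x_{South} = 23.225 − 0.5x_{North}.
The reaction-function slope is −0.5, so an 8-unit rise in x_{North} moves x_{South} by −0.5 × 8 = −4. South's best response falls — the actions are strategic substitutes.

-4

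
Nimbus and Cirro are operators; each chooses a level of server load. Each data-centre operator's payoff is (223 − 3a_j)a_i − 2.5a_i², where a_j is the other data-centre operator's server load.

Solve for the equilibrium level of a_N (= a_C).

27.875

Nimbus's payoff is (223 − 3a_C)a_N − 2.5a_N².
∂π/∂a_N = 223 − 3a_C − 5a_N = 0, so a_N = 44.6 − 0.6a_C.
Setting a_N = a_C in the reaction function: a_N = 44.6 − 0.6a_N, so a_N = 44.6 / 1.6 = 27.875.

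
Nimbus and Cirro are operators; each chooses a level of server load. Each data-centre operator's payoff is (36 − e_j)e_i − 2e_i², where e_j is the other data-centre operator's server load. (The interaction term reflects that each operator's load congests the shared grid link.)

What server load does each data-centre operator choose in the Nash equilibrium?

7.2

Nimbus's payoff is (36 − e_C)e_N − 2e_N².
∂π/∂e_N = 36 − e_C − 4e_N = 0, so e_N = 9 − 0.25e_C.
The game is symmetric, so in equilibrium e_C = e_N: the reaction function gives 1.25e_N = 9, hence e_N = 7.2.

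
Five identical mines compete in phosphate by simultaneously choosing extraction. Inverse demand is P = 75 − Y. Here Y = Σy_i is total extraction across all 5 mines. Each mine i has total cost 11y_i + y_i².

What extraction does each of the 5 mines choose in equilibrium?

A representative mine's profit is π_i = y_i(75 − Y) − 11y_i − y_i², with Y = y_i + Σ_{j≠i} y_j.
First-order condition: 64 − 4y_i − Σ_{j≠i} y_j = 0.
Imposing symmetry (y_j = y for all j) turns Σ_{j≠i} y_j into 4y, so 64 = 8y and y = 8.

8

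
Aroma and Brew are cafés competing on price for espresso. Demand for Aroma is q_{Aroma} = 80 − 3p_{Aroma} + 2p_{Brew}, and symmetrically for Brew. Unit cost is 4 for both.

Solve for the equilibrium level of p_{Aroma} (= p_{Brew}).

23

Aroma's profit: π = (p_{Aroma} − 4)(80 − 3p_{Aroma} + 2p_{Brew}).
∂π/∂p_{Aroma} = 92 − 6p_{Aroma} + 2p_{Brew} = 0 ⇒ p_{Aroma} = 46/3 + (1/3)p_{Brew}.
Setting p_{Aroma} = p_{Brew} in the reaction function: p_{Aroma} = 46/3 + (1/3)p_{Aroma}, so p_{Aroma} = (46/3) / (2/3) = 23.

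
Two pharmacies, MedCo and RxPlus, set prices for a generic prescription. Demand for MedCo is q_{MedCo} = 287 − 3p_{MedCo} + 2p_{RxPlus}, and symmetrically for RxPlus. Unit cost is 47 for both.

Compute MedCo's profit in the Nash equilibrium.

MedCo's profit: π = (p_{MedCo} − 47)(287 − 3p_{MedCo} + 2p_{RxPlus}).
∂π/∂p_{MedCo} = 428 − 6p_{MedCo} + 2p_{RxPlus} = 0 ⇒ p_{MedCo} = 214/3 + (1/3)p_{RxPlus}.
Setting p_{MedCo} = p_{RxPlus} in the reaction function: p_{MedCo} = 214/3 + (1/3)p_{MedCo}, so p_{MedCo} = (214/3) / (2/3) = 107.
q_{MedCo} = 287 − 3·107 + 2·107 = 180.
Profit = (107 − 47)·180 = 10800.

10800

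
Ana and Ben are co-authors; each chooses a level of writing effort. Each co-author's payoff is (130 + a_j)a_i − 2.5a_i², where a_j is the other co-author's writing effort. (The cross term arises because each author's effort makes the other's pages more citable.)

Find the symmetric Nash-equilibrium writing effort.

Ana's payoff is (130 + a_B)a_A − 2.5a_A².
∂π/∂a_A = 130 + a_B − 5a_A = 0, so a_A = 26 + 0.2a_B.
The game is symmetric, so in equilibrium a_B = a_A: the reaction function gives 0.8a_A = 26, hence a_A = 32.5.

32.5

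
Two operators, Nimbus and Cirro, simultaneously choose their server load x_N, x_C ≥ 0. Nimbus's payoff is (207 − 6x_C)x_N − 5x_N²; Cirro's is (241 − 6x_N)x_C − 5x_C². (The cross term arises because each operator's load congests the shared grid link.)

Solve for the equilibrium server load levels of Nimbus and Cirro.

9.75, 18.25

Expanding Nimbus's payoff: 207x_N − 6x_Cx_N − 5x_N².
∂π/∂x_N = 207 − 6x_C − 10x_N = 0, so x_N = 20.7 − 0.6x_C.
Likewise for Cirro: x_C = 24.1 − 0.6x_N.
Plugging x_C into Nimbus's best response: x_N = 20.7 − 0.6(24.1 − 0.6x_N) ⇒ 0.64x_N = 6.24, so x_N = 9.75.
Then x_C = 24.1 − 0.6·9.75 = 18.25.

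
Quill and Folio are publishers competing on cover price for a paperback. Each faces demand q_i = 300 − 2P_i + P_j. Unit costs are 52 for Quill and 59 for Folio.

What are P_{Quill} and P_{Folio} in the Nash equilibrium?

135.6, 138.4

Quill's profit: π = (P_{Quill} − 52)(300 − 2P_{Quill} + P_{Folio}).
∂π/∂P_{Quill} = 404 − 4P_{Quill} + P_{Folio} = 0 ⇒ P_{Quill} = 101 + 0.25P_{Folio}.
Similarly P_{Folio} = 104.5 + 0.25P_{Quill}.
Plugging P_{Folio} into Quill's best response: P_{Quill} = 101 + 0.25(104.5 + 0.25P_{Quill}) ⇒ 0.9375P_{Quill} = 127.125, so P_{Quill} = 135.6.
Then P_{Folio} = 104.5 + 0.25·135.6 = 138.4.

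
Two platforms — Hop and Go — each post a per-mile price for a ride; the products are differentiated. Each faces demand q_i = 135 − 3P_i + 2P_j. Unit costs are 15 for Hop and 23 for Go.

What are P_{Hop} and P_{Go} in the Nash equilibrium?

Hop's profit: π = (P_{Hop} − 15)(135 − 3P_{Hop} + 2P_{Go}).
∂π/∂P_{Hop} = 180 − 6P_{Hop} + 2P_{Go} = 0 ⇒ P_{Hop} = 30 + (1/3)P_{Go}.
Similarly P_{Go} = 34 + (1/3)P_{Hop}.
Solving the two reaction functions simultaneously: (1 − (1/3)(1/3))P_{Hop} = 30 + (1/3)·34, so (8/9)P_{Hop} = 124/3 and P_{Hop} = 46.5.
Then P_{Go} = 34 + (1/3)·46.5 = 49.5.

46.5, 49.5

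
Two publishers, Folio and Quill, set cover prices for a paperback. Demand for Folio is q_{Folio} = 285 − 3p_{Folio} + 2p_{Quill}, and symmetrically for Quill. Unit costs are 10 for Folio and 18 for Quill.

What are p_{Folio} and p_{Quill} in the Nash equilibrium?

Folio's profit: π = (p_{Folio} − 10)(285 − 3p_{Folio} + 2p_{Quill}).
∂π/∂p_{Folio} = 315 − 6p_{Folio} + 2p_{Quill} = 0 ⇒ p_{Folio} = 52.5 + (1/3)p_{Quill}.
Similarly p_{Quill} = 56.5 + (1/3)p_{Folio}.
Plugging p_{Quill} into Folio's best response: p_{Folio} = 52.5 + (1/3)(56.5 + (1/3)p_{Folio}) ⇒ (8/9)p_{Folio} = 214/3, so p_{Folio} = 80.25.
Then p_{Quill} = 56.5 + (1/3)·80.25 = 83.25.

80.25, 83.25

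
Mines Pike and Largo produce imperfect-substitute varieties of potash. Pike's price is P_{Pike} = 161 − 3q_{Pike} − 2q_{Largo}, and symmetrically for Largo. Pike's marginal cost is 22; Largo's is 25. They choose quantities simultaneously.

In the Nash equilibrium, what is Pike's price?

Mine Pike's profit: π = q_{Pike}(161 − 3q_{Pike} − 2q_{Largo}) − 22q_{Pike}.
∂π/∂q_{Pike} = 139 − 6q_{Pike} − 2q_{Largo} = 0 ⇒ q_{Pike} = 139/6 − (1/3)q_{Largo}.
Similarly q_{Largo} = 68/3 − (1/3)q_{Pike}.
Solving the two reaction functions simultaneously: (1 − (−1/3)(−1/3))q_{Pike} = 139/6 − (1/3)·(68/3), so (8/9)q_{Pike} = 281/18 and q_{Pike} = 17.5625.
Then q_{Largo} = 68/3 − (1/3)·17.5625 = 16.8125.
P_{Pike} = 161 − 3·17.5625 − 2·16.8125 = 74.6875.

74.6875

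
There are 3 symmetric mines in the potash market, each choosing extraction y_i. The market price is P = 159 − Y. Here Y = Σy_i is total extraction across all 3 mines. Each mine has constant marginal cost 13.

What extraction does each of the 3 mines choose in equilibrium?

36.5

A representative mine's profit is π_i = y_i(159 − Y) − 13y_i, with Y = y_i + Σ_{j≠i} y_j.
First-order condition: 146 − 2y_i − Σ_{j≠i} y_j = 0.
Imposing symmetry (y_j = y for all j) turns Σ_{j≠i} y_j into 2y, so 146 = 4y and y = 36.5.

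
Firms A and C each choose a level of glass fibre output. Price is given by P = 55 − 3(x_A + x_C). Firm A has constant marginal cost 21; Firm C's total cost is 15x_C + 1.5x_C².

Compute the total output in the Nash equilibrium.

7.2

Firm A's profit: π = x_A(55 − 3(x_A + x_C)) − 21x_A.
∂π/∂x_A = 34 − 6x_A − 3x_C = 0, so x_A = 17/3 − 0.5x_C.
For C: ∂π/∂x_C = 40 − 9x_C − 3x_A = 0 ⇒ x_C = 40/9 − (1/3)x_A.
Solving the two reaction functions simultaneously: (1 − (−0.5)(−1/3))x_A = 17/3 − 0.5·(40/9), so (5/6)x_A = 31/9 and x_A = 62/15.
Then x_C = 40/9 − (1/3)·(62/15) = 46/15.
Total output: 62/15 + 46/15 = 7.2.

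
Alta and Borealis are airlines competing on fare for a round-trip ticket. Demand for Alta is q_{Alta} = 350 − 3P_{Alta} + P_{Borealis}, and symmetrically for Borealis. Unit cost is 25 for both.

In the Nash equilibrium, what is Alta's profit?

10800

Alta's profit: π = (P_{Alta} − 25)(350 − 3P_{Alta} + P_{Borealis}).
∂π/∂P_{Alta} = 425 − 6P_{Alta} + P_{Borealis} = 0 ⇒ P_{Alta} = 425/6 + (1/6)P_{Borealis}.
By symmetry P_{Borealis} = P_{Alta}; substituting into the reaction function, (5/6)P_{Alta} = 425/6 and P_{Alta} = 85.
q_{Alta} = 350 − 3·85 + 85 = 180.
Profit = (85 − 25)·180 = 10800.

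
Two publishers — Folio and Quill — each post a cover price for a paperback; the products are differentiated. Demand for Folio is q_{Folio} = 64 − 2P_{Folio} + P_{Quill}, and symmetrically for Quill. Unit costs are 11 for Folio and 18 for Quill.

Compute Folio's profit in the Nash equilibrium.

691.92

Folio's profit: π = (P_{Folio} − 11)(64 − 2P_{Folio} + P_{Quill}).
∂π/∂P_{Folio} = 86 − 4P_{Folio} + P_{Quill} = 0 ⇒ P_{Folio} = 21.5 + 0.25P_{Quill}.
Similarly P_{Quill} = 25 + 0.25P_{Folio}.
Substituting the second reaction function into the first: P_{Folio} = 21.5 + 0.25(25 + 0.25P_{Folio}), which gives 0.9375P_{Folio} = 27.75 ⇒ P_{Folio} = 29.6.
Then P_{Quill} = 25 + 0.25·29.6 = 32.4.
q_{Folio} = 64 − 2·29.6 + 32.4 = 37.2.
Profit = (29.6 − 11)·37.2 = 691.92.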